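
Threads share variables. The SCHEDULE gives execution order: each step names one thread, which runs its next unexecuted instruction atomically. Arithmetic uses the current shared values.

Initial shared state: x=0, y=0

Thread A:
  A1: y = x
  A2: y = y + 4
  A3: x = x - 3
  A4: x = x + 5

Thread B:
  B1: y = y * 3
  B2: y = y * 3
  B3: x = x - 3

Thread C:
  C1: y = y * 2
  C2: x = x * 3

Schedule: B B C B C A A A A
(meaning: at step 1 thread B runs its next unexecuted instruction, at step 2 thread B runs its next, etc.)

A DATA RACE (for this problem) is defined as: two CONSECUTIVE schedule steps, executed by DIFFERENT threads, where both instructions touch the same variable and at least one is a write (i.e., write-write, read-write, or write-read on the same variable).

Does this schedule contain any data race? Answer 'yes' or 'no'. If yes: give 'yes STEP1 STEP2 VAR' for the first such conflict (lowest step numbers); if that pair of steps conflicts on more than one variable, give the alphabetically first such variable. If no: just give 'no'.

Answer: yes 2 3 y

Derivation:
Steps 1,2: same thread (B). No race.
Steps 2,3: B(y = y * 3) vs C(y = y * 2). RACE on y (W-W).
Steps 3,4: C(r=y,w=y) vs B(r=x,w=x). No conflict.
Steps 4,5: B(x = x - 3) vs C(x = x * 3). RACE on x (W-W).
Steps 5,6: C(x = x * 3) vs A(y = x). RACE on x (W-R).
Steps 6,7: same thread (A). No race.
Steps 7,8: same thread (A). No race.
Steps 8,9: same thread (A). No race.
First conflict at steps 2,3.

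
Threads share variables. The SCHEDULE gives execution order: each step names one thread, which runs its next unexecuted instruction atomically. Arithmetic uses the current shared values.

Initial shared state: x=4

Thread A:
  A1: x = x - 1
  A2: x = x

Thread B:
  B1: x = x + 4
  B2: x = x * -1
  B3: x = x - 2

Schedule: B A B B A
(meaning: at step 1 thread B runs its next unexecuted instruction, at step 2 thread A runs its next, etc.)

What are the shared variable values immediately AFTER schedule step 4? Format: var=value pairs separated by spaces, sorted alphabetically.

Step 1: thread B executes B1 (x = x + 4). Shared: x=8. PCs: A@0 B@1
Step 2: thread A executes A1 (x = x - 1). Shared: x=7. PCs: A@1 B@1
Step 3: thread B executes B2 (x = x * -1). Shared: x=-7. PCs: A@1 B@2
Step 4: thread B executes B3 (x = x - 2). Shared: x=-9. PCs: A@1 B@3

Answer: x=-9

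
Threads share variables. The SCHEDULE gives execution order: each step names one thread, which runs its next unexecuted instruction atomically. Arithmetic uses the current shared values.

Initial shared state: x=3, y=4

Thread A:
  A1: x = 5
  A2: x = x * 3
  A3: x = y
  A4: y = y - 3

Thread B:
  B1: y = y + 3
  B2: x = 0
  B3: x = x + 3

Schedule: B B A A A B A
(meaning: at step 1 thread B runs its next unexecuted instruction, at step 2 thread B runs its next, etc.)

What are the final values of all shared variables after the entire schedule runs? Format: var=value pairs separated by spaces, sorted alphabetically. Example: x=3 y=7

Answer: x=10 y=4

Derivation:
Step 1: thread B executes B1 (y = y + 3). Shared: x=3 y=7. PCs: A@0 B@1
Step 2: thread B executes B2 (x = 0). Shared: x=0 y=7. PCs: A@0 B@2
Step 3: thread A executes A1 (x = 5). Shared: x=5 y=7. PCs: A@1 B@2
Step 4: thread A executes A2 (x = x * 3). Shared: x=15 y=7. PCs: A@2 B@2
Step 5: thread A executes A3 (x = y). Shared: x=7 y=7. PCs: A@3 B@2
Step 6: thread B executes B3 (x = x + 3). Shared: x=10 y=7. PCs: A@3 B@3
Step 7: thread A executes A4 (y = y - 3). Shared: x=10 y=4. PCs: A@4 B@3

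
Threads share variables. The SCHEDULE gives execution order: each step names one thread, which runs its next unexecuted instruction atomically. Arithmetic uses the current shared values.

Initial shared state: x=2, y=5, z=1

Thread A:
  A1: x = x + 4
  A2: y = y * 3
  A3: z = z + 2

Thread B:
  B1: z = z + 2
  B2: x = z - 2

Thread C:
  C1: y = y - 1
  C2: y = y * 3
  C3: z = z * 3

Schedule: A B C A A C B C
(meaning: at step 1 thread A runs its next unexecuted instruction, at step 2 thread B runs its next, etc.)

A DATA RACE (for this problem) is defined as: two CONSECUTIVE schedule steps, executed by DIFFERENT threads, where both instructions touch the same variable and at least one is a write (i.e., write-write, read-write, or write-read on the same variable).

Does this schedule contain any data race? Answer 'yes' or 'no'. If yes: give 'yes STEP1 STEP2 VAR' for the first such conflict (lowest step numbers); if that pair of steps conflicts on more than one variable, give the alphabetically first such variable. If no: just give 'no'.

Steps 1,2: A(r=x,w=x) vs B(r=z,w=z). No conflict.
Steps 2,3: B(r=z,w=z) vs C(r=y,w=y). No conflict.
Steps 3,4: C(y = y - 1) vs A(y = y * 3). RACE on y (W-W).
Steps 4,5: same thread (A). No race.
Steps 5,6: A(r=z,w=z) vs C(r=y,w=y). No conflict.
Steps 6,7: C(r=y,w=y) vs B(r=z,w=x). No conflict.
Steps 7,8: B(x = z - 2) vs C(z = z * 3). RACE on z (R-W).
First conflict at steps 3,4.

Answer: yes 3 4 y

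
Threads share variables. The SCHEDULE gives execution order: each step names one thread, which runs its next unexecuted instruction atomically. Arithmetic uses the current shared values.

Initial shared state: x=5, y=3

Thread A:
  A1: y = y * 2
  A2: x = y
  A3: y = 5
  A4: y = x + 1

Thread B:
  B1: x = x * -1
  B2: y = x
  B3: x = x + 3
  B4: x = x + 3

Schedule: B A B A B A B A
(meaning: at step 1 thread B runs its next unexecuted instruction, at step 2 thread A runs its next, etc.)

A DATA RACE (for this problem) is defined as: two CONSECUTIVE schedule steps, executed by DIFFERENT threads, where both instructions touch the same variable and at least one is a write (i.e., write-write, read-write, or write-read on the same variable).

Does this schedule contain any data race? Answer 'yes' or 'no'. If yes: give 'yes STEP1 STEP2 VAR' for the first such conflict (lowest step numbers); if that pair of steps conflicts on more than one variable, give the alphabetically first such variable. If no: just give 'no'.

Answer: yes 2 3 y

Derivation:
Steps 1,2: B(r=x,w=x) vs A(r=y,w=y). No conflict.
Steps 2,3: A(y = y * 2) vs B(y = x). RACE on y (W-W).
Steps 3,4: B(y = x) vs A(x = y). RACE on x (R-W), y (W-R). Multiple vars; alphabetically first is x.
Steps 4,5: A(x = y) vs B(x = x + 3). RACE on x (W-W).
Steps 5,6: B(r=x,w=x) vs A(r=-,w=y). No conflict.
Steps 6,7: A(r=-,w=y) vs B(r=x,w=x). No conflict.
Steps 7,8: B(x = x + 3) vs A(y = x + 1). RACE on x (W-R).
First conflict at steps 2,3.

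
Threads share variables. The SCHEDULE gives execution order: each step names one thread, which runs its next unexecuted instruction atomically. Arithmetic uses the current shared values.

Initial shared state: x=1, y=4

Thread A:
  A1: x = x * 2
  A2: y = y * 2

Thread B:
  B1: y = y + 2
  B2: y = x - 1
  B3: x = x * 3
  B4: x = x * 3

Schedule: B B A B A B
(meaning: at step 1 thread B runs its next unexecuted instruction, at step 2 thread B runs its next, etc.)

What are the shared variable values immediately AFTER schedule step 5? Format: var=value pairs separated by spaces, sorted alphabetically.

Answer: x=6 y=0

Derivation:
Step 1: thread B executes B1 (y = y + 2). Shared: x=1 y=6. PCs: A@0 B@1
Step 2: thread B executes B2 (y = x - 1). Shared: x=1 y=0. PCs: A@0 B@2
Step 3: thread A executes A1 (x = x * 2). Shared: x=2 y=0. PCs: A@1 B@2
Step 4: thread B executes B3 (x = x * 3). Shared: x=6 y=0. PCs: A@1 B@3
Step 5: thread A executes A2 (y = y * 2). Shared: x=6 y=0. PCs: A@2 B@3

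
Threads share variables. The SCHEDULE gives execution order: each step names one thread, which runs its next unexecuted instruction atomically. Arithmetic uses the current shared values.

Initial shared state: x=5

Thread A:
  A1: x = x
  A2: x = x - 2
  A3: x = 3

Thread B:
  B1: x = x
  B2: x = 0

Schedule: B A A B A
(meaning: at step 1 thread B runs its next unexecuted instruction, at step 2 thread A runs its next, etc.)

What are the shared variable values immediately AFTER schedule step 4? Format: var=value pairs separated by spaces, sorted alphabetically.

Step 1: thread B executes B1 (x = x). Shared: x=5. PCs: A@0 B@1
Step 2: thread A executes A1 (x = x). Shared: x=5. PCs: A@1 B@1
Step 3: thread A executes A2 (x = x - 2). Shared: x=3. PCs: A@2 B@1
Step 4: thread B executes B2 (x = 0). Shared: x=0. PCs: A@2 B@2

Answer: x=0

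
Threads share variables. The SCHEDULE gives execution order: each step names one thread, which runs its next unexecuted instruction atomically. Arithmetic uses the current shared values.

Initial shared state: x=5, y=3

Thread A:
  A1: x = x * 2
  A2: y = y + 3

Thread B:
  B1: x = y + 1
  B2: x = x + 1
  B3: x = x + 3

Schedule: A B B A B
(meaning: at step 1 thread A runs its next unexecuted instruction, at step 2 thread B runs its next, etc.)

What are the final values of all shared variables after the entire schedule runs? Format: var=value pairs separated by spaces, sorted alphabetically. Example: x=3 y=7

Step 1: thread A executes A1 (x = x * 2). Shared: x=10 y=3. PCs: A@1 B@0
Step 2: thread B executes B1 (x = y + 1). Shared: x=4 y=3. PCs: A@1 B@1
Step 3: thread B executes B2 (x = x + 1). Shared: x=5 y=3. PCs: A@1 B@2
Step 4: thread A executes A2 (y = y + 3). Shared: x=5 y=6. PCs: A@2 B@2
Step 5: thread B executes B3 (x = x + 3). Shared: x=8 y=6. PCs: A@2 B@3

Answer: x=8 y=6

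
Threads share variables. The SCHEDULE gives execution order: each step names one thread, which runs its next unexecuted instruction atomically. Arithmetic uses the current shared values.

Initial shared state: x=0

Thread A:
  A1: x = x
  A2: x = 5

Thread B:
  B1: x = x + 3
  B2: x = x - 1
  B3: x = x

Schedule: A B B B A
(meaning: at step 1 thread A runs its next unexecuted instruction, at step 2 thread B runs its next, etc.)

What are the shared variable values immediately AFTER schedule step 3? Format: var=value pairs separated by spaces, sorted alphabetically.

Answer: x=2

Derivation:
Step 1: thread A executes A1 (x = x). Shared: x=0. PCs: A@1 B@0
Step 2: thread B executes B1 (x = x + 3). Shared: x=3. PCs: A@1 B@1
Step 3: thread B executes B2 (x = x - 1). Shared: x=2. PCs: A@1 B@2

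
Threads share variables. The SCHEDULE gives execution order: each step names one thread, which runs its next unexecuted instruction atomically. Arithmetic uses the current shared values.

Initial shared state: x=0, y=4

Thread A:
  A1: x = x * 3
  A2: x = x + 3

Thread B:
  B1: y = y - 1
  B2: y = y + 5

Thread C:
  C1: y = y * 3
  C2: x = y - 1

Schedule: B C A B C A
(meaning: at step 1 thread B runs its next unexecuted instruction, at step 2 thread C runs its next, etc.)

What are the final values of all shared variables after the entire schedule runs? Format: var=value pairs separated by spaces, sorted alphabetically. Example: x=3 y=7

Answer: x=16 y=14

Derivation:
Step 1: thread B executes B1 (y = y - 1). Shared: x=0 y=3. PCs: A@0 B@1 C@0
Step 2: thread C executes C1 (y = y * 3). Shared: x=0 y=9. PCs: A@0 B@1 C@1
Step 3: thread A executes A1 (x = x * 3). Shared: x=0 y=9. PCs: A@1 B@1 C@1
Step 4: thread B executes B2 (y = y + 5). Shared: x=0 y=14. PCs: A@1 B@2 C@1
Step 5: thread C executes C2 (x = y - 1). Shared: x=13 y=14. PCs: A@1 B@2 C@2
Step 6: thread A executes A2 (x = x + 3). Shared: x=16 y=14. PCs: A@2 B@2 C@2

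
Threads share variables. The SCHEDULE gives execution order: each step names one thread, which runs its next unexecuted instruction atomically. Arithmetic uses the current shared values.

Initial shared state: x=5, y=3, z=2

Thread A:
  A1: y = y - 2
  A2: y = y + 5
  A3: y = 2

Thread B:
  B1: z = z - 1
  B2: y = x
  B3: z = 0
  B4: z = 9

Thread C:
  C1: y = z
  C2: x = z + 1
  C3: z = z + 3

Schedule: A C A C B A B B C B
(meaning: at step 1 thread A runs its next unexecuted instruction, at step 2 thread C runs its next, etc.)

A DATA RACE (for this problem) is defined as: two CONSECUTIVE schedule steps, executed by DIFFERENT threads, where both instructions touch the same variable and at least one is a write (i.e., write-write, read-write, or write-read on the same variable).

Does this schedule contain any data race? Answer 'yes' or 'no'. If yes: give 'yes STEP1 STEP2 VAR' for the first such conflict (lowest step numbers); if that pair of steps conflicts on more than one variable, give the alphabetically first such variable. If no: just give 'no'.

Steps 1,2: A(y = y - 2) vs C(y = z). RACE on y (W-W).
Steps 2,3: C(y = z) vs A(y = y + 5). RACE on y (W-W).
Steps 3,4: A(r=y,w=y) vs C(r=z,w=x). No conflict.
Steps 4,5: C(x = z + 1) vs B(z = z - 1). RACE on z (R-W).
Steps 5,6: B(r=z,w=z) vs A(r=-,w=y). No conflict.
Steps 6,7: A(y = 2) vs B(y = x). RACE on y (W-W).
Steps 7,8: same thread (B). No race.
Steps 8,9: B(z = 0) vs C(z = z + 3). RACE on z (W-W).
Steps 9,10: C(z = z + 3) vs B(z = 9). RACE on z (W-W).
First conflict at steps 1,2.

Answer: yes 1 2 y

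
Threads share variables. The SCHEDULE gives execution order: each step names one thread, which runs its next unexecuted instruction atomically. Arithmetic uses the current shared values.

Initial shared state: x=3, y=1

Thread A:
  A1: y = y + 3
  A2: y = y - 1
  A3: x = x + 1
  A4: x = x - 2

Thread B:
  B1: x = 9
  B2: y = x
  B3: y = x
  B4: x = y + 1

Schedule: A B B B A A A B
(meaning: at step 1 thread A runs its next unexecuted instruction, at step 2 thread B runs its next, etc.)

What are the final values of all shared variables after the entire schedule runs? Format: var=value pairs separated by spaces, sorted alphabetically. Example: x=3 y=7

Step 1: thread A executes A1 (y = y + 3). Shared: x=3 y=4. PCs: A@1 B@0
Step 2: thread B executes B1 (x = 9). Shared: x=9 y=4. PCs: A@1 B@1
Step 3: thread B executes B2 (y = x). Shared: x=9 y=9. PCs: A@1 B@2
Step 4: thread B executes B3 (y = x). Shared: x=9 y=9. PCs: A@1 B@3
Step 5: thread A executes A2 (y = y - 1). Shared: x=9 y=8. PCs: A@2 B@3
Step 6: thread A executes A3 (x = x + 1). Shared: x=10 y=8. PCs: A@3 B@3
Step 7: thread A executes A4 (x = x - 2). Shared: x=8 y=8. PCs: A@4 B@3
Step 8: thread B executes B4 (x = y + 1). Shared: x=9 y=8. PCs: A@4 B@4

Answer: x=9 y=8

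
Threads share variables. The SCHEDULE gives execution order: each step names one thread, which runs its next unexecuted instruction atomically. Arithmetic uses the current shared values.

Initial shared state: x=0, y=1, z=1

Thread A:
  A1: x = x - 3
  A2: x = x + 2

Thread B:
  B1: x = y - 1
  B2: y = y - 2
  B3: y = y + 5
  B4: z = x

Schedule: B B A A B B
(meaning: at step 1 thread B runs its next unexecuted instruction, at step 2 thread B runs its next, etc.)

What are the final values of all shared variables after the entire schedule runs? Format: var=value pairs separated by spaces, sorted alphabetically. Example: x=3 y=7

Answer: x=-1 y=4 z=-1

Derivation:
Step 1: thread B executes B1 (x = y - 1). Shared: x=0 y=1 z=1. PCs: A@0 B@1
Step 2: thread B executes B2 (y = y - 2). Shared: x=0 y=-1 z=1. PCs: A@0 B@2
Step 3: thread A executes A1 (x = x - 3). Shared: x=-3 y=-1 z=1. PCs: A@1 B@2
Step 4: thread A executes A2 (x = x + 2). Shared: x=-1 y=-1 z=1. PCs: A@2 B@2
Step 5: thread B executes B3 (y = y + 5). Shared: x=-1 y=4 z=1. PCs: A@2 B@3
Step 6: thread B executes B4 (z = x). Shared: x=-1 y=4 z=-1. PCs: A@2 B@4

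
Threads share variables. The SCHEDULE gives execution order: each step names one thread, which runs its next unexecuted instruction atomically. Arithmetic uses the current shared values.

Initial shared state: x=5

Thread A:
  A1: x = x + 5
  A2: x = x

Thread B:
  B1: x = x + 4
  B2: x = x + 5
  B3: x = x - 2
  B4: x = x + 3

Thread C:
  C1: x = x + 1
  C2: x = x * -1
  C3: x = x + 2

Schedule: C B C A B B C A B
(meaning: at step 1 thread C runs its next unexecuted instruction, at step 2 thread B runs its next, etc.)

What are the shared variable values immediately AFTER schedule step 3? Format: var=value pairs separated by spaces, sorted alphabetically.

Answer: x=-10

Derivation:
Step 1: thread C executes C1 (x = x + 1). Shared: x=6. PCs: A@0 B@0 C@1
Step 2: thread B executes B1 (x = x + 4). Shared: x=10. PCs: A@0 B@1 C@1
Step 3: thread C executes C2 (x = x * -1). Shared: x=-10. PCs: A@0 B@1 C@2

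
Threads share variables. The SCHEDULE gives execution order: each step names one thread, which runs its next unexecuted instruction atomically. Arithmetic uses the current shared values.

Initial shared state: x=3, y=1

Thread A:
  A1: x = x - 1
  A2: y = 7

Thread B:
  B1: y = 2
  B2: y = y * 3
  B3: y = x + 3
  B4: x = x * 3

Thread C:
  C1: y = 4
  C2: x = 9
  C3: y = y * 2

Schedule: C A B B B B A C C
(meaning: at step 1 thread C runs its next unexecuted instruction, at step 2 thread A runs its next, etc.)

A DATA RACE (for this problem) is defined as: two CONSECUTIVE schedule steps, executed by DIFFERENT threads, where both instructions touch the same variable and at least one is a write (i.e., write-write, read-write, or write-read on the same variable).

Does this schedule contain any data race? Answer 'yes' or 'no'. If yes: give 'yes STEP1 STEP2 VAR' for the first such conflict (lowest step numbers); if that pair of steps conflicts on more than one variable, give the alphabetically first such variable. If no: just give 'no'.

Answer: no

Derivation:
Steps 1,2: C(r=-,w=y) vs A(r=x,w=x). No conflict.
Steps 2,3: A(r=x,w=x) vs B(r=-,w=y). No conflict.
Steps 3,4: same thread (B). No race.
Steps 4,5: same thread (B). No race.
Steps 5,6: same thread (B). No race.
Steps 6,7: B(r=x,w=x) vs A(r=-,w=y). No conflict.
Steps 7,8: A(r=-,w=y) vs C(r=-,w=x). No conflict.
Steps 8,9: same thread (C). No race.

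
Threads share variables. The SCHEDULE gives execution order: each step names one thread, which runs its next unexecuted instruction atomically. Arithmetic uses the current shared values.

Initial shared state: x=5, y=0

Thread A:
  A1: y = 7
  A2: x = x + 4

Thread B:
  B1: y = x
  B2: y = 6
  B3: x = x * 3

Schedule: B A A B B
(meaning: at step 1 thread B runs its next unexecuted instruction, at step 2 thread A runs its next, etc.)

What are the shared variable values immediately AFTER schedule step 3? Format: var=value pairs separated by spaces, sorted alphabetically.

Step 1: thread B executes B1 (y = x). Shared: x=5 y=5. PCs: A@0 B@1
Step 2: thread A executes A1 (y = 7). Shared: x=5 y=7. PCs: A@1 B@1
Step 3: thread A executes A2 (x = x + 4). Shared: x=9 y=7. PCs: A@2 B@1

Answer: x=9 y=7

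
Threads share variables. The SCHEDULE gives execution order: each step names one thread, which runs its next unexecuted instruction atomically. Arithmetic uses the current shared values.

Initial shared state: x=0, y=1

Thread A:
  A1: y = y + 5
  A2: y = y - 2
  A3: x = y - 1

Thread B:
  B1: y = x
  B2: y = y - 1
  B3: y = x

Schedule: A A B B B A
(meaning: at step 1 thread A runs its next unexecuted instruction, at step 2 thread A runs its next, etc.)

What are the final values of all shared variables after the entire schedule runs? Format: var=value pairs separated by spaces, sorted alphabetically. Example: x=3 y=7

Step 1: thread A executes A1 (y = y + 5). Shared: x=0 y=6. PCs: A@1 B@0
Step 2: thread A executes A2 (y = y - 2). Shared: x=0 y=4. PCs: A@2 B@0
Step 3: thread B executes B1 (y = x). Shared: x=0 y=0. PCs: A@2 B@1
Step 4: thread B executes B2 (y = y - 1). Shared: x=0 y=-1. PCs: A@2 B@2
Step 5: thread B executes B3 (y = x). Shared: x=0 y=0. PCs: A@2 B@3
Step 6: thread A executes A3 (x = y - 1). Shared: x=-1 y=0. PCs: A@3 B@3

Answer: x=-1 y=0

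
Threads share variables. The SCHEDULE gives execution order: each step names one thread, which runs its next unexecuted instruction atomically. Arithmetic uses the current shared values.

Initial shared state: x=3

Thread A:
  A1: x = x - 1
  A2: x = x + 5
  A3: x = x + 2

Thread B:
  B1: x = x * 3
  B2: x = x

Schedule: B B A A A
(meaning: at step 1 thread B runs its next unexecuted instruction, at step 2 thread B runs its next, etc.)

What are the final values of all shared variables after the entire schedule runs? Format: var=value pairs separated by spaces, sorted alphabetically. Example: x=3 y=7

Answer: x=15

Derivation:
Step 1: thread B executes B1 (x = x * 3). Shared: x=9. PCs: A@0 B@1
Step 2: thread B executes B2 (x = x). Shared: x=9. PCs: A@0 B@2
Step 3: thread A executes A1 (x = x - 1). Shared: x=8. PCs: A@1 B@2
Step 4: thread A executes A2 (x = x + 5). Shared: x=13. PCs: A@2 B@2
Step 5: thread A executes A3 (x = x + 2). Shared: x=15. PCs: A@3 B@2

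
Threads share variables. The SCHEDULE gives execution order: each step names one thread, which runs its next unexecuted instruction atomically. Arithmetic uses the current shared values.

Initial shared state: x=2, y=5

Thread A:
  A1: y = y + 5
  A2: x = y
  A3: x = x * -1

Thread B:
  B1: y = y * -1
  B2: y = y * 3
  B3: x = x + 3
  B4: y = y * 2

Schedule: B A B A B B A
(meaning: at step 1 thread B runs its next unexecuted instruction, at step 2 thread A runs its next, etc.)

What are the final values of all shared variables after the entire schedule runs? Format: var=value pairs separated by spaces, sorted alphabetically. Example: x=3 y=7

Answer: x=-3 y=0

Derivation:
Step 1: thread B executes B1 (y = y * -1). Shared: x=2 y=-5. PCs: A@0 B@1
Step 2: thread A executes A1 (y = y + 5). Shared: x=2 y=0. PCs: A@1 B@1
Step 3: thread B executes B2 (y = y * 3). Shared: x=2 y=0. PCs: A@1 B@2
Step 4: thread A executes A2 (x = y). Shared: x=0 y=0. PCs: A@2 B@2
Step 5: thread B executes B3 (x = x + 3). Shared: x=3 y=0. PCs: A@2 B@3
Step 6: thread B executes B4 (y = y * 2). Shared: x=3 y=0. PCs: A@2 B@4
Step 7: thread A executes A3 (x = x * -1). Shared: x=-3 y=0. PCs: A@3 B@4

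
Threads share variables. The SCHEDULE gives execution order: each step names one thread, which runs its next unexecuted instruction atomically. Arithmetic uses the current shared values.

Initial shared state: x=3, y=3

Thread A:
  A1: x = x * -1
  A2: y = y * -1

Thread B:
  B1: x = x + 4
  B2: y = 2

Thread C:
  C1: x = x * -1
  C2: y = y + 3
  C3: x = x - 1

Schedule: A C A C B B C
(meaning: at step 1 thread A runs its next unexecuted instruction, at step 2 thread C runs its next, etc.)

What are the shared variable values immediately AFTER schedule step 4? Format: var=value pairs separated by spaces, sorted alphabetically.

Answer: x=3 y=0

Derivation:
Step 1: thread A executes A1 (x = x * -1). Shared: x=-3 y=3. PCs: A@1 B@0 C@0
Step 2: thread C executes C1 (x = x * -1). Shared: x=3 y=3. PCs: A@1 B@0 C@1
Step 3: thread A executes A2 (y = y * -1). Shared: x=3 y=-3. PCs: A@2 B@0 C@1
Step 4: thread C executes C2 (y = y + 3). Shared: x=3 y=0. PCs: A@2 B@0 C@2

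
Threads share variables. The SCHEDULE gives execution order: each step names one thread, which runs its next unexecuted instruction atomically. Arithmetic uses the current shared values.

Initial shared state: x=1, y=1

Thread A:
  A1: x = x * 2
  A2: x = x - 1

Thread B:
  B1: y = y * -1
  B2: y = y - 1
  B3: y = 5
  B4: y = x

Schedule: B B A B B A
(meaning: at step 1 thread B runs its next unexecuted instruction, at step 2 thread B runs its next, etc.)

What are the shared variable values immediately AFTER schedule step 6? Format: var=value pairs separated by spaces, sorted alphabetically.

Answer: x=1 y=2

Derivation:
Step 1: thread B executes B1 (y = y * -1). Shared: x=1 y=-1. PCs: A@0 B@1
Step 2: thread B executes B2 (y = y - 1). Shared: x=1 y=-2. PCs: A@0 B@2
Step 3: thread A executes A1 (x = x * 2). Shared: x=2 y=-2. PCs: A@1 B@2
Step 4: thread B executes B3 (y = 5). Shared: x=2 y=5. PCs: A@1 B@3
Step 5: thread B executes B4 (y = x). Shared: x=2 y=2. PCs: A@1 B@4
Step 6: thread A executes A2 (x = x - 1). Shared: x=1 y=2. PCs: A@2 B@4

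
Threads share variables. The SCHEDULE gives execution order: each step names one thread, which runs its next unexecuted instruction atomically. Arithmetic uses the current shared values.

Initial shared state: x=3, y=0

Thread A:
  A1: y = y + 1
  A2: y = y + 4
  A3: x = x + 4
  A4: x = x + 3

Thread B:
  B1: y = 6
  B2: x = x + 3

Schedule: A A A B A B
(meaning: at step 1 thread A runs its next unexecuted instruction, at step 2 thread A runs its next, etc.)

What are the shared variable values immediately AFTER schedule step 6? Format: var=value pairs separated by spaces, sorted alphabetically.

Step 1: thread A executes A1 (y = y + 1). Shared: x=3 y=1. PCs: A@1 B@0
Step 2: thread A executes A2 (y = y + 4). Shared: x=3 y=5. PCs: A@2 B@0
Step 3: thread A executes A3 (x = x + 4). Shared: x=7 y=5. PCs: A@3 B@0
Step 4: thread B executes B1 (y = 6). Shared: x=7 y=6. PCs: A@3 B@1
Step 5: thread A executes A4 (x = x + 3). Shared: x=10 y=6. PCs: A@4 B@1
Step 6: thread B executes B2 (x = x + 3). Shared: x=13 y=6. PCs: A@4 B@2

Answer: x=13 y=6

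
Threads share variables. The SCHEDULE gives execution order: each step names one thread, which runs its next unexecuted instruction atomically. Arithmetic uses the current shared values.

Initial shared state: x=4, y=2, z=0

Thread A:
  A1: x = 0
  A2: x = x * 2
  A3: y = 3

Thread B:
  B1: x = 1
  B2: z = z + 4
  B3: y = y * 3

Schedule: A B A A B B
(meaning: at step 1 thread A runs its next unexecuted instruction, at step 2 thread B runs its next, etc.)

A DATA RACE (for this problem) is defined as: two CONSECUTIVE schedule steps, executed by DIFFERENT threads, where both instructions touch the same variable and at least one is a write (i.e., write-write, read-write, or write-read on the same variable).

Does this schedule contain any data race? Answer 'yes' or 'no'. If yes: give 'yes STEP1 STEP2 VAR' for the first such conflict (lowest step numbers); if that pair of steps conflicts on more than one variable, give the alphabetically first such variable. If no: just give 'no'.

Steps 1,2: A(x = 0) vs B(x = 1). RACE on x (W-W).
Steps 2,3: B(x = 1) vs A(x = x * 2). RACE on x (W-W).
Steps 3,4: same thread (A). No race.
Steps 4,5: A(r=-,w=y) vs B(r=z,w=z). No conflict.
Steps 5,6: same thread (B). No race.
First conflict at steps 1,2.

Answer: yes 1 2 x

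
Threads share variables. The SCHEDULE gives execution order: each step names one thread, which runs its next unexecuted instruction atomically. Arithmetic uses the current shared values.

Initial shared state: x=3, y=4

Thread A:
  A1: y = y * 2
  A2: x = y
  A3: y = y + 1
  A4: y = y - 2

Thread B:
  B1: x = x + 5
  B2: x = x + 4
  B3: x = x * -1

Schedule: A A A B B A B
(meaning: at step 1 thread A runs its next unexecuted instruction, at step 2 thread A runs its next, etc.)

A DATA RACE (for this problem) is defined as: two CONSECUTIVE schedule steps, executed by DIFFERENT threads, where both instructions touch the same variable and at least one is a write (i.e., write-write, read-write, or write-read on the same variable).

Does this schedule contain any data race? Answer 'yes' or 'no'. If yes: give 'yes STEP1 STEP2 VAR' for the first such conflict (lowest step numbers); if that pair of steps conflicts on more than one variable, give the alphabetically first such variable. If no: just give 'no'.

Answer: no

Derivation:
Steps 1,2: same thread (A). No race.
Steps 2,3: same thread (A). No race.
Steps 3,4: A(r=y,w=y) vs B(r=x,w=x). No conflict.
Steps 4,5: same thread (B). No race.
Steps 5,6: B(r=x,w=x) vs A(r=y,w=y). No conflict.
Steps 6,7: A(r=y,w=y) vs B(r=x,w=x). No conflict.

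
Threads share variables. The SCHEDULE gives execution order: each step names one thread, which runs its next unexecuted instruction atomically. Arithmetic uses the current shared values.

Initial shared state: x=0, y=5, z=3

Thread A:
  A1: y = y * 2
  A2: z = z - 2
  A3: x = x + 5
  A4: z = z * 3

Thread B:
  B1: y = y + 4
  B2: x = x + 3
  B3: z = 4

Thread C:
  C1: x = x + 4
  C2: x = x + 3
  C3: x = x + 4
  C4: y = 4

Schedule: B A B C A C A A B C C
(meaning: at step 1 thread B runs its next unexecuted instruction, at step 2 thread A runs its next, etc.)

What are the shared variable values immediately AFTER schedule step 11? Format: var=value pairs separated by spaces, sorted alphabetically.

Answer: x=19 y=4 z=4

Derivation:
Step 1: thread B executes B1 (y = y + 4). Shared: x=0 y=9 z=3. PCs: A@0 B@1 C@0
Step 2: thread A executes A1 (y = y * 2). Shared: x=0 y=18 z=3. PCs: A@1 B@1 C@0
Step 3: thread B executes B2 (x = x + 3). Shared: x=3 y=18 z=3. PCs: A@1 B@2 C@0
Step 4: thread C executes C1 (x = x + 4). Shared: x=7 y=18 z=3. PCs: A@1 B@2 C@1
Step 5: thread A executes A2 (z = z - 2). Shared: x=7 y=18 z=1. PCs: A@2 B@2 C@1
Step 6: thread C executes C2 (x = x + 3). Shared: x=10 y=18 z=1. PCs: A@2 B@2 C@2
Step 7: thread A executes A3 (x = x + 5). Shared: x=15 y=18 z=1. PCs: A@3 B@2 C@2
Step 8: thread A executes A4 (z = z * 3). Shared: x=15 y=18 z=3. PCs: A@4 B@2 C@2
Step 9: thread B executes B3 (z = 4). Shared: x=15 y=18 z=4. PCs: A@4 B@3 C@2
Step 10: thread C executes C3 (x = x + 4). Shared: x=19 y=18 z=4. PCs: A@4 B@3 C@3
Step 11: thread C executes C4 (y = 4). Shared: x=19 y=4 z=4. PCs: A@4 B@3 C@4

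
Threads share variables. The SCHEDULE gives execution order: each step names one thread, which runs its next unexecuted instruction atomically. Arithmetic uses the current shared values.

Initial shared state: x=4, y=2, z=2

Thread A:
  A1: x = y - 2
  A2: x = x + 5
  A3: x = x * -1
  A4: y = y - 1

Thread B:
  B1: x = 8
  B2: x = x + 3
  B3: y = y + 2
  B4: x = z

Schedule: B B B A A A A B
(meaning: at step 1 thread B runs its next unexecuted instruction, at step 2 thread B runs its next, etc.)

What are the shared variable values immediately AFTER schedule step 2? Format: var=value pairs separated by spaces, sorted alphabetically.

Step 1: thread B executes B1 (x = 8). Shared: x=8 y=2 z=2. PCs: A@0 B@1
Step 2: thread B executes B2 (x = x + 3). Shared: x=11 y=2 z=2. PCs: A@0 B@2

Answer: x=11 y=2 z=2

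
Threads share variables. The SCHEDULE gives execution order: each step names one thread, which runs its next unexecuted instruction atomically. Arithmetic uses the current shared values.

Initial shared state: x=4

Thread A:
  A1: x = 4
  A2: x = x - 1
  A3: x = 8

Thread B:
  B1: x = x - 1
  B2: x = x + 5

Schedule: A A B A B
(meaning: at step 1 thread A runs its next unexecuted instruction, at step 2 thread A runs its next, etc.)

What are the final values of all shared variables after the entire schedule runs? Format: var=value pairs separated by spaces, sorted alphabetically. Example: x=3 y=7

Answer: x=13

Derivation:
Step 1: thread A executes A1 (x = 4). Shared: x=4. PCs: A@1 B@0
Step 2: thread A executes A2 (x = x - 1). Shared: x=3. PCs: A@2 B@0
Step 3: thread B executes B1 (x = x - 1). Shared: x=2. PCs: A@2 B@1
Step 4: thread A executes A3 (x = 8). Shared: x=8. PCs: A@3 B@1
Step 5: thread B executes B2 (x = x + 5). Shared: x=13. PCs: A@3 B@2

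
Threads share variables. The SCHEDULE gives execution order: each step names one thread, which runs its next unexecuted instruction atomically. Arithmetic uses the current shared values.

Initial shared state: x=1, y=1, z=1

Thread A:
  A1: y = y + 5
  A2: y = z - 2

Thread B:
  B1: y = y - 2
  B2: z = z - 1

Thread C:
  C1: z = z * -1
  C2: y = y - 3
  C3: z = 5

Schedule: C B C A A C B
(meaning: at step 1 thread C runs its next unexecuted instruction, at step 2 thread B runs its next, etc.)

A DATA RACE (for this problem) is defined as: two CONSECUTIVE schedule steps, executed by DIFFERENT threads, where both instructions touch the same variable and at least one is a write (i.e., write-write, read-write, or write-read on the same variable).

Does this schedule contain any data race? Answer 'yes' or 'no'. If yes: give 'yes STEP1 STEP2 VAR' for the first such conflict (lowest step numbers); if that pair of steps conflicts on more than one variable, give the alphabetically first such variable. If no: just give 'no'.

Answer: yes 2 3 y

Derivation:
Steps 1,2: C(r=z,w=z) vs B(r=y,w=y). No conflict.
Steps 2,3: B(y = y - 2) vs C(y = y - 3). RACE on y (W-W).
Steps 3,4: C(y = y - 3) vs A(y = y + 5). RACE on y (W-W).
Steps 4,5: same thread (A). No race.
Steps 5,6: A(y = z - 2) vs C(z = 5). RACE on z (R-W).
Steps 6,7: C(z = 5) vs B(z = z - 1). RACE on z (W-W).
First conflict at steps 2,3.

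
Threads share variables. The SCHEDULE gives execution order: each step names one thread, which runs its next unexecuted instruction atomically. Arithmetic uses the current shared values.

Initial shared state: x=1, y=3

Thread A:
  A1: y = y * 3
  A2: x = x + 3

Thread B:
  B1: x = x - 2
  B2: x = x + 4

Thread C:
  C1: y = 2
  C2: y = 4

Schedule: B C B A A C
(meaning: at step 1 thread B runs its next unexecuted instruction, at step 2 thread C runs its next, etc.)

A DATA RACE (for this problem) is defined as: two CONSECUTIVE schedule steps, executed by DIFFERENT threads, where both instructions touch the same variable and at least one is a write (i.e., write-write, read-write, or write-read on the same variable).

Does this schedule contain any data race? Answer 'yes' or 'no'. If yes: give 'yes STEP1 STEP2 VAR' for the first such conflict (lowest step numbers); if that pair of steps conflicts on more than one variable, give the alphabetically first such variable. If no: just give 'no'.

Answer: no

Derivation:
Steps 1,2: B(r=x,w=x) vs C(r=-,w=y). No conflict.
Steps 2,3: C(r=-,w=y) vs B(r=x,w=x). No conflict.
Steps 3,4: B(r=x,w=x) vs A(r=y,w=y). No conflict.
Steps 4,5: same thread (A). No race.
Steps 5,6: A(r=x,w=x) vs C(r=-,w=y). No conflict.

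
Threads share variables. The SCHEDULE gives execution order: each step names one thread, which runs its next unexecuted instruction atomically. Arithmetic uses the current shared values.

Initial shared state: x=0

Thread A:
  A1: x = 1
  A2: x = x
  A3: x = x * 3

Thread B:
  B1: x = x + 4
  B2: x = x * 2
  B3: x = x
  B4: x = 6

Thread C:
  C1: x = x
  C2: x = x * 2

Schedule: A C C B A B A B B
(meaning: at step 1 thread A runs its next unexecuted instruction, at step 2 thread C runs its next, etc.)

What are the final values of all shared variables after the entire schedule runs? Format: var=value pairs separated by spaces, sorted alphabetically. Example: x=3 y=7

Answer: x=6

Derivation:
Step 1: thread A executes A1 (x = 1). Shared: x=1. PCs: A@1 B@0 C@0
Step 2: thread C executes C1 (x = x). Shared: x=1. PCs: A@1 B@0 C@1
Step 3: thread C executes C2 (x = x * 2). Shared: x=2. PCs: A@1 B@0 C@2
Step 4: thread B executes B1 (x = x + 4). Shared: x=6. PCs: A@1 B@1 C@2
Step 5: thread A executes A2 (x = x). Shared: x=6. PCs: A@2 B@1 C@2
Step 6: thread B executes B2 (x = x * 2). Shared: x=12. PCs: A@2 B@2 C@2
Step 7: thread A executes A3 (x = x * 3). Shared: x=36. PCs: A@3 B@2 C@2
Step 8: thread B executes B3 (x = x). Shared: x=36. PCs: A@3 B@3 C@2
Step 9: thread B executes B4 (x = 6). Shared: x=6. PCs: A@3 B@4 C@2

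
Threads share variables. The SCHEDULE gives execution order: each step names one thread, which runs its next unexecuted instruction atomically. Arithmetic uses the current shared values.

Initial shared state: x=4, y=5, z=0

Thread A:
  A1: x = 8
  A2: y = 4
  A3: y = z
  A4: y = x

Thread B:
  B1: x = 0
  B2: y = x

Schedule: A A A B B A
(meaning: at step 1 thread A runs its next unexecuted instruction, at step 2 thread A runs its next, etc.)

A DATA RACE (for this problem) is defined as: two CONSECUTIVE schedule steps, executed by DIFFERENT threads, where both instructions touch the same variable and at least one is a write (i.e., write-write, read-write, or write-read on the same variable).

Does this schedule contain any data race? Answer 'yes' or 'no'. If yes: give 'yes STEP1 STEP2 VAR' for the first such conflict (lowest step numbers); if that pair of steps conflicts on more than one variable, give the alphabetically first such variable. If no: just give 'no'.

Steps 1,2: same thread (A). No race.
Steps 2,3: same thread (A). No race.
Steps 3,4: A(r=z,w=y) vs B(r=-,w=x). No conflict.
Steps 4,5: same thread (B). No race.
Steps 5,6: B(y = x) vs A(y = x). RACE on y (W-W).
First conflict at steps 5,6.

Answer: yes 5 6 y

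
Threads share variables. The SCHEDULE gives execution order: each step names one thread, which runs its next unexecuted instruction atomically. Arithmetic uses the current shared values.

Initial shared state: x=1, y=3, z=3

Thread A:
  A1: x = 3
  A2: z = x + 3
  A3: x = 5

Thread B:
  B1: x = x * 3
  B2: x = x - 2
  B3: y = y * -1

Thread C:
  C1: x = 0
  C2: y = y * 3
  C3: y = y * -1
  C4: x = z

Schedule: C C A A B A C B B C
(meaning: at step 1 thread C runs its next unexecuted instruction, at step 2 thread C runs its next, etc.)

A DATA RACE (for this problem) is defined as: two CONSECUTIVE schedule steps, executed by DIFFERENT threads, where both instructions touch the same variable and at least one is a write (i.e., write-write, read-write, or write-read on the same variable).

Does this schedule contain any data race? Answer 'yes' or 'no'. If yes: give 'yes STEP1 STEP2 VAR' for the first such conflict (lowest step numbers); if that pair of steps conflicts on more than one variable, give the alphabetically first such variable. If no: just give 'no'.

Steps 1,2: same thread (C). No race.
Steps 2,3: C(r=y,w=y) vs A(r=-,w=x). No conflict.
Steps 3,4: same thread (A). No race.
Steps 4,5: A(z = x + 3) vs B(x = x * 3). RACE on x (R-W).
Steps 5,6: B(x = x * 3) vs A(x = 5). RACE on x (W-W).
Steps 6,7: A(r=-,w=x) vs C(r=y,w=y). No conflict.
Steps 7,8: C(r=y,w=y) vs B(r=x,w=x). No conflict.
Steps 8,9: same thread (B). No race.
Steps 9,10: B(r=y,w=y) vs C(r=z,w=x). No conflict.
First conflict at steps 4,5.

Answer: yes 4 5 x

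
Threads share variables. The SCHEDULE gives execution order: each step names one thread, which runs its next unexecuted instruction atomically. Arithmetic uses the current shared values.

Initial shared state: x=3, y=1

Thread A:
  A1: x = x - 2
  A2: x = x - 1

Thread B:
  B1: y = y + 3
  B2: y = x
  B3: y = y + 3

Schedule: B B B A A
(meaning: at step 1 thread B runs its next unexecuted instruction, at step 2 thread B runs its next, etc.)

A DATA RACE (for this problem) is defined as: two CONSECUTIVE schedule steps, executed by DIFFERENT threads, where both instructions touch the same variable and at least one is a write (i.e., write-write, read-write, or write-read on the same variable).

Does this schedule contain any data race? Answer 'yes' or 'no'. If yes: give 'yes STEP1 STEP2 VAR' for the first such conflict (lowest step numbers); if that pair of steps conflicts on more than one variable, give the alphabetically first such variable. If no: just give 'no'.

Steps 1,2: same thread (B). No race.
Steps 2,3: same thread (B). No race.
Steps 3,4: B(r=y,w=y) vs A(r=x,w=x). No conflict.
Steps 4,5: same thread (A). No race.

Answer: no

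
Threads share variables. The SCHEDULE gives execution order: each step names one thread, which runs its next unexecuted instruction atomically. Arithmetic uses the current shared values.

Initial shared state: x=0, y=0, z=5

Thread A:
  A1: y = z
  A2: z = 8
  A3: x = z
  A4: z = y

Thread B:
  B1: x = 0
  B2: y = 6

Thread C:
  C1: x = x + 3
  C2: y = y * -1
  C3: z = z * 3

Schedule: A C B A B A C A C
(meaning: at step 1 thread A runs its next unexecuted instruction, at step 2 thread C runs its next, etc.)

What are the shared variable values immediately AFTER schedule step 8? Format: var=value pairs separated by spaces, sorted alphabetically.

Step 1: thread A executes A1 (y = z). Shared: x=0 y=5 z=5. PCs: A@1 B@0 C@0
Step 2: thread C executes C1 (x = x + 3). Shared: x=3 y=5 z=5. PCs: A@1 B@0 C@1
Step 3: thread B executes B1 (x = 0). Shared: x=0 y=5 z=5. PCs: A@1 B@1 C@1
Step 4: thread A executes A2 (z = 8). Shared: x=0 y=5 z=8. PCs: A@2 B@1 C@1
Step 5: thread B executes B2 (y = 6). Shared: x=0 y=6 z=8. PCs: A@2 B@2 C@1
Step 6: thread A executes A3 (x = z). Shared: x=8 y=6 z=8. PCs: A@3 B@2 C@1
Step 7: thread C executes C2 (y = y * -1). Shared: x=8 y=-6 z=8. PCs: A@3 B@2 C@2
Step 8: thread A executes A4 (z = y). Shared: x=8 y=-6 z=-6. PCs: A@4 B@2 C@2

Answer: x=8 y=-6 z=-6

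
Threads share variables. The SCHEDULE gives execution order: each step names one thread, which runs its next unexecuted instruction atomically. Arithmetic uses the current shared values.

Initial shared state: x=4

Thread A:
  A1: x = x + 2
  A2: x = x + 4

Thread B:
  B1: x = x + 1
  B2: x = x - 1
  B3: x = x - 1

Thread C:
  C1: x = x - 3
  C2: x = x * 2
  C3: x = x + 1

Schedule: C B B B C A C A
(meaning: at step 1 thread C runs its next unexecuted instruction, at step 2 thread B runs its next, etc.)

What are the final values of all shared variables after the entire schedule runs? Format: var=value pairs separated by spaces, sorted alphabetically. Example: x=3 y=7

Answer: x=7

Derivation:
Step 1: thread C executes C1 (x = x - 3). Shared: x=1. PCs: A@0 B@0 C@1
Step 2: thread B executes B1 (x = x + 1). Shared: x=2. PCs: A@0 B@1 C@1
Step 3: thread B executes B2 (x = x - 1). Shared: x=1. PCs: A@0 B@2 C@1
Step 4: thread B executes B3 (x = x - 1). Shared: x=0. PCs: A@0 B@3 C@1
Step 5: thread C executes C2 (x = x * 2). Shared: x=0. PCs: A@0 B@3 C@2
Step 6: thread A executes A1 (x = x + 2). Shared: x=2. PCs: A@1 B@3 C@2
Step 7: thread C executes C3 (x = x + 1). Shared: x=3. PCs: A@1 B@3 C@3
Step 8: thread A executes A2 (x = x + 4). Shared: x=7. PCs: A@2 B@3 C@3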